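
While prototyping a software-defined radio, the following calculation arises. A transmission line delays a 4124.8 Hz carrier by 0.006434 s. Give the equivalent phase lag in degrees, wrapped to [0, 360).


Phase shift from frequency and time delay:
phi = 360 * f * t_delay
    = 360 * 4124.8 * 0.006434
    = 9554.03 degrees
    mod 360 = 194.03 degrees

194.03 degrees


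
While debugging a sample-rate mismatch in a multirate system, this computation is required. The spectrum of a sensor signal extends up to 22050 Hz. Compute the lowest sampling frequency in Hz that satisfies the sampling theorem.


The Nyquist rate is twice the maximum frequency component.
fs_min = 2 * fmax
      = 2 * 22050
      = 44100 Hz

44100


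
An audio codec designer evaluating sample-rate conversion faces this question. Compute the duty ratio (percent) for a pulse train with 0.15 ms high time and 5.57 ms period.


Duty cycle as a percentage:
DC = (t_on / T) * 100
   = (0.15 / 5.57) * 100
   = 0.02693 * 100
   = 2.69 %

2.69 %


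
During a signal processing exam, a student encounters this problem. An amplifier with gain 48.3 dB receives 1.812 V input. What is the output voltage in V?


Output voltage from dB gain:
V_out = V_in * 10^(gain_dB / 20)
      = 1.812 * 10^(48.3 / 20)
      = 1.812 * 260.015956
      = 471.1489 V

471.1489 V


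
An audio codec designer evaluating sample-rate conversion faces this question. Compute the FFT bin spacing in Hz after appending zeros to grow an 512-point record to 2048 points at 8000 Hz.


Frequency resolution after zero-padding:
N_padded = 512 * 4 = 2048
df = fs / N_padded
   = 8000 / 2048
   = 3.9062 Hz

3.9062 Hz


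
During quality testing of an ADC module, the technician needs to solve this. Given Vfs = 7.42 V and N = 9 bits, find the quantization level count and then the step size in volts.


Step 1 — number of quantization levels:
L = 2^N = 2^9 = 512

Step 2 — LSB step size:
delta = Vfs / L
      = 7.42 / 512
      = 0.01449219 V

Levels = 512; step size = 0.01449219 V


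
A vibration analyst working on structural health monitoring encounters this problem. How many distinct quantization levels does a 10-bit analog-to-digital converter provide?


Number of quantization levels = 2^N
= 2^10
= 1024

1024


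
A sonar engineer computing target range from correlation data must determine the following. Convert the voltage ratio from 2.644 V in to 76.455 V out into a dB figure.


Voltage gain in dB:
G = 20 * log10(Vout / Vin)
  = 20 * log10(76.455 / 2.644)
  = 20 * log10(28.916415)
  = 20 * 1.461144
  = 29.22 dB

29.22 dB


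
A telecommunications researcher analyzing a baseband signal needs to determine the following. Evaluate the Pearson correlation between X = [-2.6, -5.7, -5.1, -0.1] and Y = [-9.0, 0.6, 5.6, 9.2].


Pearson correlation coefficient (population):
r = cov(X,Y) / (std(X) * std(Y))
Mean X = -3.375, Mean Y = 1.6
Cov(X,Y) = 3.025
Std(X) = 2.219657, Std(Y) = 6.839591
r = 0.1993

0.1993


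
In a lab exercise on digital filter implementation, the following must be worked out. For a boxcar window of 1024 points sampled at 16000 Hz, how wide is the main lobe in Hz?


Main lobe width for a rectangular window:
Width = 2 * fs / N
      = 2 * 16000 / 1024
      = 32000 / 1024
      = 31.25 Hz

31.25 Hz


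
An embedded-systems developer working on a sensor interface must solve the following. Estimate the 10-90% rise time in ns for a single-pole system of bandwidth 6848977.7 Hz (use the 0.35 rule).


Rise time from bandwidth relationship:
tr = 0.35 / BW
   = 0.35 / 6848977.7
   = 5.11025171e-08 s
   = 51.1025 ns

51.1025 ns


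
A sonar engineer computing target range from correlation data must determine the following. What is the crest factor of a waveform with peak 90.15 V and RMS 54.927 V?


Crest factor is the ratio of peak to RMS:
CF = V_peak / V_rms
   = 90.15 / 54.927
   = 1.6413

1.6413


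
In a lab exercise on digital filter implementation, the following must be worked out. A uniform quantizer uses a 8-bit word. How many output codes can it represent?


Number of quantization levels = 2^N
= 2^8
= 256

256


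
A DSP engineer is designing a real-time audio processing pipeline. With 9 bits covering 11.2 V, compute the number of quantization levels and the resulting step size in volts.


Step 1 — number of quantization levels:
L = 2^N = 2^9 = 512

Step 2 — LSB step size:
delta = Vfs / L
      = 11.2 / 512
      = 0.021875 V

Levels = 512; step size = 0.021875 V


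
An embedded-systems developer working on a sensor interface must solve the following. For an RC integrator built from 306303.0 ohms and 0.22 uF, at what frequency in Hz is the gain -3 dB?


Cutoff frequency of a first-order RC filter:
fc = 1 / (2 * pi * R * C)
C = 0.22 uF = 2.2e-07 F
fc = 1 / (2 * pi * 306303.0 * 2.2e-07)
   = 1 / 0.42340287201191
   = 2.361817 Hz

2.361817 Hz


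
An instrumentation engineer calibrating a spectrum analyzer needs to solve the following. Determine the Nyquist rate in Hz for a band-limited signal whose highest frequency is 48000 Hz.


The Nyquist rate is twice the maximum frequency component.
fs_min = 2 * fmax
      = 2 * 48000
      = 96000 Hz

96000


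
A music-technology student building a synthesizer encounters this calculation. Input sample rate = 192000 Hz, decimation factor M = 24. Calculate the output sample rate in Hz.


Decimation reduces the sample rate:
fs_out = fs_in / M
       = 192000 / 24
       = 8000.0 Hz

8000.0 Hz


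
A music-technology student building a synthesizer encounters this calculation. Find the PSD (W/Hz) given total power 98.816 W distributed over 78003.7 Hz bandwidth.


Power spectral density:
PSD = P / BW
    = 98.816 / 78003.7
    = 0.00126681 W/Hz

0.00126681 W/Hz


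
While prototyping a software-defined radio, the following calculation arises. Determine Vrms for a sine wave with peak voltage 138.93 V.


RMS voltage for a sinusoidal waveform:
V_rms = V_peak / sqrt(2)
      = 138.93 / 1.414214
      = 98.238 V

98.238 V


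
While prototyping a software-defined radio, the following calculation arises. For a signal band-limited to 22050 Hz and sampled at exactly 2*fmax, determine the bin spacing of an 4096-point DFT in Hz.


Step 1 — Nyquist sampling rate:
fs = 2 * fmax = 2 * 22050 = 44100 Hz

Step 2 — DFT bin spacing:
df = fs / N = 44100 / 4096 = 10.7666 Hz

10.7666 Hz


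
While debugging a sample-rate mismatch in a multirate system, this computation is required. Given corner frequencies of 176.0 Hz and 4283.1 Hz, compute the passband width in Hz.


Bandwidth is the difference of -3dB frequencies:
BW = f_high - f_low
   = 4283.1 - 176.0
   = 4107.1 Hz

4107.1 Hz


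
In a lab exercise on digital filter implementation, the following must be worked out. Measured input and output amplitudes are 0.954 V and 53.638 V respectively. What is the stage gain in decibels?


Voltage gain in dB:
G = 20 * log10(Vout / Vin)
  = 20 * log10(53.638 / 0.954)
  = 20 * log10(56.224319)
  = 20 * 1.749924
  = 35.0 dB

35.0 dB


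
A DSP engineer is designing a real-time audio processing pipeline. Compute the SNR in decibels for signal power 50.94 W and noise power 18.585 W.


SNR in decibels:
SNR = 10 * log10(Ps / Pn)
    = 10 * log10(50.94 / 18.585)
    = 10 * log10(2.7409)
    = 10 * 0.4379
    = 4.38 dB

4.38 dB


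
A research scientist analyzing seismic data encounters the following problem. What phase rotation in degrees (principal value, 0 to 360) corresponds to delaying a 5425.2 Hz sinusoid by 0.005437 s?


Phase shift from frequency and time delay:
phi = 360 * f * t_delay
    = 360 * 5425.2 * 0.005437
    = 10618.85 degrees
    mod 360 = 178.85 degrees

178.85 degrees


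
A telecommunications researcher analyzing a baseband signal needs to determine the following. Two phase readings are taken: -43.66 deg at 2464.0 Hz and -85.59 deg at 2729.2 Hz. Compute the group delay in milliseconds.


Group delay from phase difference:
tau = -d(phi)/d(omega)
d(phi) = -41.93 deg = -0.731817 rad
d(omega) = 2*pi*(2729.2 - 2464.0) = 1666.3007 rad/s
tau = -(-0.731817) / 1666.3007
    = 0.4392 ms

0.4392 ms


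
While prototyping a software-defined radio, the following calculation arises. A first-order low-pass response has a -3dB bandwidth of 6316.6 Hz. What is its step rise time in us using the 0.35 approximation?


Rise time from bandwidth relationship:
tr = 0.35 / BW
   = 0.35 / 6316.6
   = 5.540955577e-05 s
   = 55.4096 us

55.4096 us


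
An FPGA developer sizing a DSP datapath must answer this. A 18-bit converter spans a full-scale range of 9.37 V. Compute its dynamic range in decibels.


Dynamic range from full-scale to LSB:
V_min = V_max / 2^bits = 9.37 / 2^18
DR = 20 * log10(V_max / V_min)
   = 20 * log10(2^18)
   = 20 * 18 * log10(2)
   = 108.37 dB

108.37 dB


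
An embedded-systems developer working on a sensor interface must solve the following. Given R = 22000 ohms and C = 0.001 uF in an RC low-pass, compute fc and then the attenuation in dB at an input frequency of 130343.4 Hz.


Step 1 — cutoff frequency:
fc = 1 / (2*pi*R*C)
C = 0.001 uF = 1e-09 F
fc = 1 / (2*pi*22000*1e-09)
   = 7234.316 Hz

Step 2 — magnitude at f = 130343.4 Hz:
|H(f)| = 1 / sqrt(1 + (f/fc)^2)
f/fc = 130343.4 / 7234.316 = 18.017377
|H| = 1 / sqrt(1 + 324.625874) = 0.0554167
|H|_dB = 20*log10(0.0554167) = -25.13 dB

fc = 7234.316 Hz; |H(130343.4 Hz)| = -25.13 dB


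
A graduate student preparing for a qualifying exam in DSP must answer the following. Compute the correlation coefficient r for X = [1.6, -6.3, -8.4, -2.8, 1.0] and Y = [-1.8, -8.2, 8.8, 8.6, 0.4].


Pearson correlation coefficient (population):
r = cov(X,Y) / (std(X) * std(Y))
Mean X = -2.98, Mean Y = 1.56
Cov(X,Y) = -5.1152
Std(X) = 3.930598, Std(Y) = 6.478765
r = -0.2009

-0.2009


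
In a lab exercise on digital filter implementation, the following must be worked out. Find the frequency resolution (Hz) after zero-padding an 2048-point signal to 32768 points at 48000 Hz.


Frequency resolution after zero-padding:
N_padded = 2048 * 16 = 32768
df = fs / N_padded
   = 48000 / 32768
   = 1.4648 Hz

1.4648 Hz


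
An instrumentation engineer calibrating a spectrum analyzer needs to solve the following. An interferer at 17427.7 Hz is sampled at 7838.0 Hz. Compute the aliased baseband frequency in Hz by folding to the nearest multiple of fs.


Compute the nearest integer multiple of fs to the signal:
n = round(17427.7 / 7838.0) = 2
f_alias = |17427.7 - 2 * 7838.0|
        = |17427.7 - 15676.0|
        = 1751.7 Hz

1751.7


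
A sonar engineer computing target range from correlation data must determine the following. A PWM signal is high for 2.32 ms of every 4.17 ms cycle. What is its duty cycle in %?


Duty cycle as a percentage:
DC = (t_on / T) * 100
   = (2.32 / 4.17) * 100
   = 0.556355 * 100
   = 55.64 %

55.64 %


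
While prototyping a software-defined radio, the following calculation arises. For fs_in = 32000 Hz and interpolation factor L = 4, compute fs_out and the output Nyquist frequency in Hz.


Step 1 — output sample rate after interpolation by L:
fs_out = L * fs_in = 4 * 32000 = 128000 Hz

Step 2 — Nyquist frequency of the output stream:
f_Nyq = fs_out / 2 = 128000 / 2 = 64000.0 Hz

fs_out = 128000 Hz; f_Nyquist = 64000.0 Hz


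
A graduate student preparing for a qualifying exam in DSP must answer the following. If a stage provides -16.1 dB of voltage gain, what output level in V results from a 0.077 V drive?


Output voltage from dB gain:
V_out = V_in * 10^(gain_dB / 20)
      = 0.077 * 10^(-16.1 / 20)
      = 0.077 * 0.156675
      = 0.0121 V

0.0121 V


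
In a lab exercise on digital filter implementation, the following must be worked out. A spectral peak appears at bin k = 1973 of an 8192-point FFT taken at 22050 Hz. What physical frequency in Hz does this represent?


Frequency of DFT bin k:
f_k = k * fs / N
    = 1973 * 22050 / 8192
    = 43504650 / 8192
    = 5310.626 Hz

5310.626 Hz


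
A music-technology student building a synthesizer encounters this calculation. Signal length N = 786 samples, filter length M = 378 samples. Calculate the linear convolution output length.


Linear convolution output length:
L = N + M - 1
  = 786 + 378 - 1
  = 1163 samples

1163


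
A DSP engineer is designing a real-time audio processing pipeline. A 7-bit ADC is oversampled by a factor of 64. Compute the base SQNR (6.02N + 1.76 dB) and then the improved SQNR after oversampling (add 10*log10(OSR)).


Step 1 — baseline SQNR at Nyquist:
SQNR_base = 6.02*N + 1.76
          = 6.02*7 + 1.76
          = 43.9 dB

Step 2 — oversampling processing gain:
G = 10*log10(OSR) = 10*log10(64) = 18.06 dB

Step 3 — total:
SQNR_total = 43.9 + 18.06 = 61.96 dB

Base SQNR = 43.9 dB; oversampled SQNR = 61.96 dB


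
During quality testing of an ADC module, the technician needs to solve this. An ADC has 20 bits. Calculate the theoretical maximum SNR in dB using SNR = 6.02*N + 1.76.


Theoretical SNR for a full-scale sinusoid:
SNR = 6.02 * N + 1.76
    = 6.02 * 20 + 1.76
    = 120.4 + 1.76
    = 122.16 dB

122.16 dB


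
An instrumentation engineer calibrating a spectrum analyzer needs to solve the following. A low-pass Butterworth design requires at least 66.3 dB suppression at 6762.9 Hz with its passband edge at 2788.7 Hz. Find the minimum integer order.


Butterworth filter order formula:
n = log10(10^(A/10) - 1) / (2 * log10(f_stop/f_pass))
10^(66.3/10) - 1 = 4265794.188
f_stop/f_pass = 6762.9 / 2788.7 = 2.4251
n = 8.6164 -> ceil = 9

9


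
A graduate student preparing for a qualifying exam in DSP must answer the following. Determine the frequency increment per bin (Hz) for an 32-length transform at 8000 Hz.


DFT frequency resolution:
df = fs / N
   = 8000 / 32
   = 250.0 Hz

250.0 Hz


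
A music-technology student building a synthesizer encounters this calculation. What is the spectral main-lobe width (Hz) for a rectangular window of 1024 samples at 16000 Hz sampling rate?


Main lobe width for a rectangular window:
Width = 2 * fs / N
      = 2 * 16000 / 1024
      = 32000 / 1024
      = 31.25 Hz

31.25 Hz


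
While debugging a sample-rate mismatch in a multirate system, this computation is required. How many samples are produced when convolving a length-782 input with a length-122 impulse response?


Linear convolution output length:
L = N + M - 1
  = 782 + 122 - 1
  = 903 samples

903


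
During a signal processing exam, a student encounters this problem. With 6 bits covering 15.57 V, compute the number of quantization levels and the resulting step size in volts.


Step 1 — number of quantization levels:
L = 2^N = 2^6 = 64

Step 2 — LSB step size:
delta = Vfs / L
      = 15.57 / 64
      = 0.24328125 V

Levels = 64; step size = 0.24328125 V


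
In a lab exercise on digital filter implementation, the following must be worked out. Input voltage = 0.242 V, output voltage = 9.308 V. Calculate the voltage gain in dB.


Voltage gain in dB:
G = 20 * log10(Vout / Vin)
  = 20 * log10(9.308 / 0.242)
  = 20 * log10(38.46281)
  = 20 * 1.585041
  = 31.7 dB

31.7 dB


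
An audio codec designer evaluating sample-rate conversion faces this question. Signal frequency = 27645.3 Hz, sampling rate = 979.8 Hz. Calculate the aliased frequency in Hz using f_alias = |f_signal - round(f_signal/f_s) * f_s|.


Compute the nearest integer multiple of fs to the signal:
n = round(27645.3 / 979.8) = 28
f_alias = |27645.3 - 28 * 979.8|
        = |27645.3 - 27434.4|
        = 210.9 Hz

210.9


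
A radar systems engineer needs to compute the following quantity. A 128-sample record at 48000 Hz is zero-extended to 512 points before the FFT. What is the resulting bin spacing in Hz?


Frequency resolution after zero-padding:
N_padded = 128 * 4 = 512
df = fs / N_padded
   = 48000 / 512
   = 93.75 Hz

93.75 Hz


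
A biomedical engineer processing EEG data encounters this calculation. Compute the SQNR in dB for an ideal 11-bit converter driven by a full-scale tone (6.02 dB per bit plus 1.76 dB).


Theoretical SNR for a full-scale sinusoid:
SNR = 6.02 * N + 1.76
    = 6.02 * 11 + 1.76
    = 66.22 + 1.76
    = 67.98 dB

67.98 dB


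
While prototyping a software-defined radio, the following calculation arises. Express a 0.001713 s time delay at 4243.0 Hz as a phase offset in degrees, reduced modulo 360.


Phase shift from frequency and time delay:
phi = 360 * f * t_delay
    = 360 * 4243.0 * 0.001713
    = 2616.57 degrees
    mod 360 = 96.57 degrees

96.57 degrees


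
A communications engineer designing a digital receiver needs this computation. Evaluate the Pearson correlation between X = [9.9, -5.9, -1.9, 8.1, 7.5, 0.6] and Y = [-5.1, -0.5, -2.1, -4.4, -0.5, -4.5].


Pearson correlation coefficient (population):
r = cov(X,Y) / (std(X) * std(Y))
Mean X = 3.05, Mean Y = -2.85
Cov(X,Y) = -5.580833
Std(X) = 5.814278, Std(Y) = 1.905912
r = -0.5036

-0.5036


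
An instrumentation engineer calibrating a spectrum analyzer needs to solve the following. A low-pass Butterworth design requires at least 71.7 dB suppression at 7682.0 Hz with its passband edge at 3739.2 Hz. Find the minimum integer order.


Butterworth filter order formula:
n = log10(10^(A/10) - 1) / (2 * log10(f_stop/f_pass))
10^(71.7/10) - 1 = 14791082.8817
f_stop/f_pass = 7682.0 / 3739.2 = 2.0545
n = 11.4648 -> ceil = 12

12


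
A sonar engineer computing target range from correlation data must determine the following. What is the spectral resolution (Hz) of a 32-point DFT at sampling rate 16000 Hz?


DFT frequency resolution:
df = fs / N
   = 16000 / 32
   = 500.0 Hz

500.0 Hz


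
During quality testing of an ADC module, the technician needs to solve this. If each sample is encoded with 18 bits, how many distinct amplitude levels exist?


Number of quantization levels = 2^N
= 2^18
= 262144

262144


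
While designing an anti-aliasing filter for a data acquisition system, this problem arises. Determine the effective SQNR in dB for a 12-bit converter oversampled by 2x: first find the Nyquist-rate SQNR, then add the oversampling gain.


Step 1 — baseline SQNR at Nyquist:
SQNR_base = 6.02*N + 1.76
          = 6.02*12 + 1.76
          = 74.0 dB

Step 2 — oversampling processing gain:
G = 10*log10(OSR) = 10*log10(2) = 3.01 dB

Step 3 — total:
SQNR_total = 74.0 + 3.01 = 77.01 dB

Base SQNR = 74.0 dB; oversampled SQNR = 77.01 dB


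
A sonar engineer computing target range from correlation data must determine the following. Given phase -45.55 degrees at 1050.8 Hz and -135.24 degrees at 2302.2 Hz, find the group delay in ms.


Group delay from phase difference:
tau = -d(phi)/d(omega)
d(phi) = -89.69 deg = -1.565386 rad
d(omega) = 2*pi*(2302.2 - 1050.8) = 7862.7781 rad/s
tau = -(-1.565386) / 7862.7781
    = 0.1991 ms

0.1991 ms


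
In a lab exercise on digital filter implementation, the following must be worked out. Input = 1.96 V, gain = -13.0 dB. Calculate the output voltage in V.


Output voltage from dB gain:
V_out = V_in * 10^(gain_dB / 20)
      = 1.96 * 10^(-13.0 / 20)
      = 1.96 * 0.223872
      = 0.4388 V

0.4388 V


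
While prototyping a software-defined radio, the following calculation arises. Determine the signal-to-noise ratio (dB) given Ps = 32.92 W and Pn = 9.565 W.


SNR in decibels:
SNR = 10 * log10(Ps / Pn)
    = 10 * log10(32.92 / 9.565)
    = 10 * log10(3.4417)
    = 10 * 0.5368
    = 5.37 dB

5.37 dB


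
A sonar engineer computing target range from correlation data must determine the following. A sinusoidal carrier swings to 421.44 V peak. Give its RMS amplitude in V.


RMS voltage for a sinusoidal waveform:
V_rms = V_peak / sqrt(2)
      = 421.44 / 1.414214
      = 298.003 V

298.003 V


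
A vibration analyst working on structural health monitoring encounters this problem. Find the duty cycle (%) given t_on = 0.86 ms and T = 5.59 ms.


Duty cycle as a percentage:
DC = (t_on / T) * 100
   = (0.86 / 5.59) * 100
   = 0.153846 * 100
   = 15.38 %

15.38 %


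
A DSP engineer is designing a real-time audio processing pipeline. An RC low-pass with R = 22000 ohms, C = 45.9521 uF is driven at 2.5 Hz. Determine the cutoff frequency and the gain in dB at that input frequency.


Step 1 — cutoff frequency:
fc = 1 / (2*pi*R*C)
C = 45.9521 uF = 4.59521e-05 F
fc = 1 / (2*pi*22000*4.59521e-05)
   = 0.157432 Hz

Step 2 — magnitude at f = 2.5 Hz:
|H(f)| = 1 / sqrt(1 + (f/fc)^2)
f/fc = 2.5 / 0.157432 = 15.879872
|H| = 1 / sqrt(1 + 252.170335) = 0.0628483
|H|_dB = 20*log10(0.0628483) = -24.03 dB

fc = 0.157432 Hz; |H(2.5 Hz)| = -24.03 dB


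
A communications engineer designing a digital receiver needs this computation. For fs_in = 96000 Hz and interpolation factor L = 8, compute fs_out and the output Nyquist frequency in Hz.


Step 1 — output sample rate after interpolation by L:
fs_out = L * fs_in = 8 * 96000 = 768000 Hz

Step 2 — Nyquist frequency of the output stream:
f_Nyq = fs_out / 2 = 768000 / 2 = 384000.0 Hz

fs_out = 768000 Hz; f_Nyquist = 384000.0 Hz


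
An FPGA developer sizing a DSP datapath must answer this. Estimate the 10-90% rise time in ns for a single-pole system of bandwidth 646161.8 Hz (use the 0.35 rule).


Rise time from bandwidth relationship:
tr = 0.35 / BW
   = 0.35 / 646161.8
   = 5.416599991e-07 s
   = 541.66 ns

541.66 ns


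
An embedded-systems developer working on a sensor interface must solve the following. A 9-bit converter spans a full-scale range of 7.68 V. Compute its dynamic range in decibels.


Dynamic range from full-scale to LSB:
V_min = V_max / 2^bits = 7.68 / 2^9
DR = 20 * log10(V_max / V_min)
   = 20 * log10(2^9)
   = 20 * 9 * log10(2)
   = 54.19 dB

54.19 dB


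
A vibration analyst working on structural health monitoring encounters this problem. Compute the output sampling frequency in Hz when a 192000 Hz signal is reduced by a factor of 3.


Decimation reduces the sample rate:
fs_out = fs_in / M
       = 192000 / 3
       = 64000.0 Hz

64000.0 Hz


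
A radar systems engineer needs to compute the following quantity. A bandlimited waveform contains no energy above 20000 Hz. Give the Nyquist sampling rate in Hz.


The Nyquist rate is twice the maximum frequency component.
fs_min = 2 * fmax
      = 2 * 20000
      = 40000 Hz

40000


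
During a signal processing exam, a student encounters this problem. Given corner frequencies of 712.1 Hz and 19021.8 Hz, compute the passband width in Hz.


Bandwidth is the difference of -3dB frequencies:
BW = f_high - f_low
   = 19021.8 - 712.1
   = 18309.7 Hz

18309.7 Hz


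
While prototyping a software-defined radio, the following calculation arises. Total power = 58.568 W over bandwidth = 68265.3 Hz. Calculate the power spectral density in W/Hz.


Power spectral density:
PSD = P / BW
    = 58.568 / 68265.3
    = 0.00085795 W/Hz

0.00085795 W/Hz


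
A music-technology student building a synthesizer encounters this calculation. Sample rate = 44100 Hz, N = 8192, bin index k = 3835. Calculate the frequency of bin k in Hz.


Frequency of DFT bin k:
f_k = k * fs / N
    = 3835 * 44100 / 8192
    = 169123500 / 8192
    = 20644.958 Hz

20644.958 Hz


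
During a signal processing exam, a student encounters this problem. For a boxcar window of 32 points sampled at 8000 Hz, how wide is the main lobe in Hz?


Main lobe width for a rectangular window:
Width = 2 * fs / N
      = 2 * 8000 / 32
      = 16000 / 32
      = 500.0 Hz

500.0 Hz


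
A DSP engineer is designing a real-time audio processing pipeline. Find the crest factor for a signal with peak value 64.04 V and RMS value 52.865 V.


Crest factor is the ratio of peak to RMS:
CF = V_peak / V_rms
   = 64.04 / 52.865
   = 1.2114

1.2114


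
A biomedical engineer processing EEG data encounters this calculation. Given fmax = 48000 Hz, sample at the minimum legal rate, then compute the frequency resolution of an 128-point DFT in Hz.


Step 1 — Nyquist sampling rate:
fs = 2 * fmax = 2 * 48000 = 96000 Hz

Step 2 — DFT bin spacing:
df = fs / N = 96000 / 128 = 750.0 Hz

750.0 Hz


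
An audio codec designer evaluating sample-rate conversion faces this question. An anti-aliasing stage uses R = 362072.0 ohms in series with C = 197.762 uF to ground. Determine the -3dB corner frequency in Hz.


Cutoff frequency of a first-order RC filter:
fc = 1 / (2 * pi * R * C)
C = 197.762 uF = 0.000197762 F
fc = 1 / (2 * pi * 362072.0 * 0.000197762)
   = 1 / 449.90172138515
   = 0.002223 Hz

0.002223 Hz


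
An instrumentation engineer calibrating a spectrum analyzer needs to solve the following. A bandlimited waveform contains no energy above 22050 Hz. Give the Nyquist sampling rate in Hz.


The Nyquist rate is twice the maximum frequency component.
fs_min = 2 * fmax
      = 2 * 22050
      = 44100 Hz

44100


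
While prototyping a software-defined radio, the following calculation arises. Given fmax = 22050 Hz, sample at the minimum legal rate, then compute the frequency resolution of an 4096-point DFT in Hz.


Step 1 — Nyquist sampling rate:
fs = 2 * fmax = 2 * 22050 = 44100 Hz

Step 2 — DFT bin spacing:
df = fs / N = 44100 / 4096 = 10.7666 Hz

10.7666 Hz


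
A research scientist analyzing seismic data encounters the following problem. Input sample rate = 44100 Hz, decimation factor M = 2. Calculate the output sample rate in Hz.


Decimation reduces the sample rate:
fs_out = fs_in / M
       = 44100 / 2
       = 22050.0 Hz

22050.0 Hz


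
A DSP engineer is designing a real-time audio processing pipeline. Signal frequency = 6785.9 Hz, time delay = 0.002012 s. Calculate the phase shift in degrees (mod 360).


Phase shift from frequency and time delay:
phi = 360 * f * t_delay
    = 360 * 6785.9 * 0.002012
    = 4915.16 degrees
    mod 360 = 235.16 degrees

235.16 degrees


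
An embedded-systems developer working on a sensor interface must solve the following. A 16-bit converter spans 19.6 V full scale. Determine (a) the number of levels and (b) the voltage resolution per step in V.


Step 1 — number of quantization levels:
L = 2^N = 2^16 = 65536

Step 2 — LSB step size:
delta = Vfs / L
      = 19.6 / 65536
      = 0.00029907 V

Levels = 65536; step size = 0.00029907 V


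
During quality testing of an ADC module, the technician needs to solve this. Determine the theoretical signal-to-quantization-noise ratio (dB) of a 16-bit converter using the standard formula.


Theoretical SNR for a full-scale sinusoid:
SNR = 6.02 * N + 1.76
    = 6.02 * 16 + 1.76
    = 96.32 + 1.76
    = 98.08 dB

98.08 dB


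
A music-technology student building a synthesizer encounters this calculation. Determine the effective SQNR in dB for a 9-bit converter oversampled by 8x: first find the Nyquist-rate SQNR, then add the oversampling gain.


Step 1 — baseline SQNR at Nyquist:
SQNR_base = 6.02*N + 1.76
          = 6.02*9 + 1.76
          = 55.94 dB

Step 2 — oversampling processing gain:
G = 10*log10(OSR) = 10*log10(8) = 9.03 dB

Step 3 — total:
SQNR_total = 55.94 + 9.03 = 64.97 dB

Base SQNR = 55.94 dB; oversampled SQNR = 64.97 dB


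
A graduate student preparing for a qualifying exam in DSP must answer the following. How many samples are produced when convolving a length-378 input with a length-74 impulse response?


Linear convolution output length:
L = N + M - 1
  = 378 + 74 - 1
  = 451 samples

451


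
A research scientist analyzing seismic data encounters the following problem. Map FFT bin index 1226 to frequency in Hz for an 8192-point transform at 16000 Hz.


Frequency of DFT bin k:
f_k = k * fs / N
    = 1226 * 16000 / 8192
    = 19616000 / 8192
    = 2394.531 Hz

2394.531 Hz


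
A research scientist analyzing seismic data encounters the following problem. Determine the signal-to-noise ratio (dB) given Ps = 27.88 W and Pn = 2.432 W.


SNR in decibels:
SNR = 10 * log10(Ps / Pn)
    = 10 * log10(27.88 / 2.432)
    = 10 * log10(11.4638)
    = 10 * 1.0593
    = 10.59 dB

10.59 dB


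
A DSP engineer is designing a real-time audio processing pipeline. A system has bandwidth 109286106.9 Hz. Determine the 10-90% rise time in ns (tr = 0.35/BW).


Rise time from bandwidth relationship:
tr = 0.35 / BW
   = 0.35 / 109286106.9
   = 3.202602874e-09 s
   = 3.2026 ns

3.2026 ns


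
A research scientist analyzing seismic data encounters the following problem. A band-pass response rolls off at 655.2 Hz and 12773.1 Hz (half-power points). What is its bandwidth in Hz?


Bandwidth is the difference of -3dB frequencies:
BW = f_high - f_low
   = 12773.1 - 655.2
   = 12117.9 Hz

12117.9 Hz


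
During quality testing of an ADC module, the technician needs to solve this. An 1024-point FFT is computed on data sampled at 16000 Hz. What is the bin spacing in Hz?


DFT frequency resolution:
df = fs / N
   = 16000 / 1024
   = 15.625 Hz

15.625 Hz


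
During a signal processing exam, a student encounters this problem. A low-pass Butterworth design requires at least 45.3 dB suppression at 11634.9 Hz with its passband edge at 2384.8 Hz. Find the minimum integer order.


Butterworth filter order formula:
n = log10(10^(A/10) - 1) / (2 * log10(f_stop/f_pass))
10^(45.3/10) - 1 = 33883.4156
f_stop/f_pass = 11634.9 / 2384.8 = 4.8788
n = 3.2907 -> ceil = 4

4


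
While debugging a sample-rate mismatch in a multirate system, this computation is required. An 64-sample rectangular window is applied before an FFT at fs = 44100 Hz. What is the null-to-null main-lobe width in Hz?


Main lobe width for a rectangular window:
Width = 2 * fs / N
      = 2 * 44100 / 64
      = 88200 / 64
      = 1378.125 Hz

1378.125 Hz


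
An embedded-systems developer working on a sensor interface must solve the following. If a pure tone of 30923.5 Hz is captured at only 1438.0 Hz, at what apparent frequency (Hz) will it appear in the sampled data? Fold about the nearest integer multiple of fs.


Compute the nearest integer multiple of fs to the signal:
n = round(30923.5 / 1438.0) = 22
f_alias = |30923.5 - 22 * 1438.0|
        = |30923.5 - 31636.0|
        = 712.5 Hz

712.5


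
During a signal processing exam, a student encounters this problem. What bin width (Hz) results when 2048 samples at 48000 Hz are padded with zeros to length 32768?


Frequency resolution after zero-padding:
N_padded = 2048 * 16 = 32768
df = fs / N_padded
   = 48000 / 32768
   = 1.4648 Hz

1.4648 Hz


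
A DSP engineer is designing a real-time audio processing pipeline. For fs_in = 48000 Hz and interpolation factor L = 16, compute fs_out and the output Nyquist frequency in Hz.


Step 1 — output sample rate after interpolation by L:
fs_out = L * fs_in = 16 * 48000 = 768000 Hz

Step 2 — Nyquist frequency of the output stream:
f_Nyq = fs_out / 2 = 768000 / 2 = 384000.0 Hz

fs_out = 768000 Hz; f_Nyquist = 384000.0 Hz


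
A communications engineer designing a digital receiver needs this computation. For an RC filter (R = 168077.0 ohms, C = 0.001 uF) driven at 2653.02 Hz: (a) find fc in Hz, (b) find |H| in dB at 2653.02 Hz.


Step 1 — cutoff frequency:
fc = 1 / (2*pi*R*C)
C = 0.001 uF = 1e-09 F
fc = 1 / (2*pi*168077.0*1e-09)
   = 946.917 Hz

Step 2 — magnitude at f = 2653.02 Hz:
|H(f)| = 1 / sqrt(1 + (f/fc)^2)
f/fc = 2653.02 / 946.917 = 2.801745
|H| = 1 / sqrt(1 + 7.849775) = 0.3361506
|H|_dB = 20*log10(0.3361506) = -9.47 dB

fc = 946.917 Hz; |H(2653.02 Hz)| = -9.47 dB


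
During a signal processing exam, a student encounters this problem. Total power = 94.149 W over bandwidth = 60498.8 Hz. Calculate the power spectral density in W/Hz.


Power spectral density:
PSD = P / BW
    = 94.149 / 60498.8
    = 0.00155621 W/Hz

0.00155621 W/Hz


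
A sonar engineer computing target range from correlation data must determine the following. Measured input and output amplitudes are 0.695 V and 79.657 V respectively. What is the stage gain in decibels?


Voltage gain in dB:
G = 20 * log10(Vout / Vin)
  = 20 * log10(79.657 / 0.695)
  = 20 * log10(114.614388)
  = 20 * 2.059239
  = 41.18 dB

41.18 dB


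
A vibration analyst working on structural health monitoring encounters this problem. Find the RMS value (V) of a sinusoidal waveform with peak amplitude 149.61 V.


RMS voltage for a sinusoidal waveform:
V_rms = V_peak / sqrt(2)
      = 149.61 / 1.414214
      = 105.79 V

105.79 V


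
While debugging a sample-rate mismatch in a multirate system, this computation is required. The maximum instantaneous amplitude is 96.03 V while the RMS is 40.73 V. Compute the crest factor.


Crest factor is the ratio of peak to RMS:
CF = V_peak / V_rms
   = 96.03 / 40.73
   = 2.3577

2.3577


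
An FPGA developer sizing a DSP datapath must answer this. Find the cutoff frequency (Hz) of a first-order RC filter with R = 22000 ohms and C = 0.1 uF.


Cutoff frequency of a first-order RC filter:
fc = 1 / (2 * pi * R * C)
C = 0.1 uF = 1e-07 F
fc = 1 / (2 * pi * 22000 * 1e-07)
   = 1 / 0.013823007675795
   = 72.343156 Hz

72.343156 Hz


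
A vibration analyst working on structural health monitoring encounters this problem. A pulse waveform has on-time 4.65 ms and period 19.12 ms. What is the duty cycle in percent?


Duty cycle as a percentage:
DC = (t_on / T) * 100
   = (4.65 / 19.12) * 100
   = 0.243201 * 100
   = 24.32 %

24.32 %


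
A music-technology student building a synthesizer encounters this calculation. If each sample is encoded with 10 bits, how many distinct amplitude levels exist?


Number of quantization levels = 2^N
= 2^10
= 1024

1024


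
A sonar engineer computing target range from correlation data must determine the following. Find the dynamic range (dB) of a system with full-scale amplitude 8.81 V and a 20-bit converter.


Dynamic range from full-scale to LSB:
V_min = V_max / 2^bits = 8.81 / 2^20
DR = 20 * log10(V_max / V_min)
   = 20 * log10(2^20)
   = 20 * 20 * log10(2)
   = 120.41 dB

120.41 dB


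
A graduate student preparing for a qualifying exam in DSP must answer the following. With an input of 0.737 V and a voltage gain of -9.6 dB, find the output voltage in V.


Output voltage from dB gain:
V_out = V_in * 10^(gain_dB / 20)
      = 0.737 * 10^(-9.6 / 20)
      = 0.737 * 0.331131
      = 0.244 V

0.244 V


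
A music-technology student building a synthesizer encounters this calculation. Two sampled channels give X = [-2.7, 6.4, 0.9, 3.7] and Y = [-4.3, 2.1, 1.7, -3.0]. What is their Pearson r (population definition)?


Pearson correlation coefficient (population):
r = cov(X,Y) / (std(X) * std(Y))
Mean X = 2.075, Mean Y = -0.875
Cov(X,Y) = 5.685625
Std(X) = 3.373703, Std(Y) = 2.816358
r = 0.5984

0.5984


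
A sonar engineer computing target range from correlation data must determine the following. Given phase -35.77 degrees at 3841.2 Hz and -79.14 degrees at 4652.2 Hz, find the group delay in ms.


Group delay from phase difference:
tau = -d(phi)/d(omega)
d(phi) = -43.37 deg = -0.756949 rad
d(omega) = 2*pi*(4652.2 - 3841.2) = 5095.6633 rad/s
tau = -(-0.756949) / 5095.6633
    = 0.1485 ms

0.1485 ms


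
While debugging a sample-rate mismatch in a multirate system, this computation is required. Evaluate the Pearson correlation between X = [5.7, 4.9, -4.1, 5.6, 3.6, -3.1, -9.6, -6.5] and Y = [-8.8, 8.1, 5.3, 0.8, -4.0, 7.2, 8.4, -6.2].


Pearson correlation coefficient (population):
r = cov(X,Y) / (std(X) * std(Y))
Mean X = -0.4375, Mean Y = 1.35
Cov(X,Y) = -12.506875
Std(X) = 5.702179, Std(Y) = 6.461811
r = -0.3394

-0.3394


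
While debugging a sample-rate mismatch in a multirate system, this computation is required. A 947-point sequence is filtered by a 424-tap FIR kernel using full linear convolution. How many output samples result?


Linear convolution output length:
L = N + M - 1
  = 947 + 424 - 1
  = 1370 samples

1370


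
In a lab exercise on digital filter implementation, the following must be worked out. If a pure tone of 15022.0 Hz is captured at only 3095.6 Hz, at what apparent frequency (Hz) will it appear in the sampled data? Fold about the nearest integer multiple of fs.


Compute the nearest integer multiple of fs to the signal:
n = round(15022.0 / 3095.6) = 5
f_alias = |15022.0 - 5 * 3095.6|
        = |15022.0 - 15478.0|
        = 456.0 Hz

456.0


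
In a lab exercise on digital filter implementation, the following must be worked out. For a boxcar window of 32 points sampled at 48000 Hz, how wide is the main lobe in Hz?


Main lobe width for a rectangular window:
Width = 2 * fs / N
      = 2 * 48000 / 32
      = 96000 / 32
      = 3000.0 Hz

3000.0 Hz


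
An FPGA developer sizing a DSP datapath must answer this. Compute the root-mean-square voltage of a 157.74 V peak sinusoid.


RMS voltage for a sinusoidal waveform:
V_rms = V_peak / sqrt(2)
      = 157.74 / 1.414214
      = 111.539 V

111.539 V


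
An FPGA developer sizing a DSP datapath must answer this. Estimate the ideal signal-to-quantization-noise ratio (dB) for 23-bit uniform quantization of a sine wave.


Theoretical SNR for a full-scale sinusoid:
SNR = 6.02 * N + 1.76
    = 6.02 * 23 + 1.76
    = 138.46 + 1.76
    = 140.22 dB

140.22 dB


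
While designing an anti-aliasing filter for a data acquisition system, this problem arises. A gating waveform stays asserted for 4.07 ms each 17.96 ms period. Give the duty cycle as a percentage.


Duty cycle as a percentage:
DC = (t_on / T) * 100
   = (4.07 / 17.96) * 100
   = 0.226615 * 100
   = 22.66 %

22.66 %


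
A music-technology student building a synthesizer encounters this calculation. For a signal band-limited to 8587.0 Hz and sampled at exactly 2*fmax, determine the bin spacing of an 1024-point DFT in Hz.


Step 1 — Nyquist sampling rate:
fs = 2 * fmax = 2 * 8587.0 = 17174.0 Hz

Step 2 — DFT bin spacing:
df = fs / N = 17174.0 / 1024 = 16.7715 Hz

16.7715 Hz


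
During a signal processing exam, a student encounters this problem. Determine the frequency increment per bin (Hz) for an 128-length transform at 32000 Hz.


DFT frequency resolution:
df = fs / N
   = 32000 / 128
   = 250.0 Hz

250.0 Hz


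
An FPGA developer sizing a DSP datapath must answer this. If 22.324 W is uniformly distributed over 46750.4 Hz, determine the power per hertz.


Power spectral density:
PSD = P / BW
    = 22.324 / 46750.4
    = 0.00047751 W/Hz

0.00047751 W/Hz


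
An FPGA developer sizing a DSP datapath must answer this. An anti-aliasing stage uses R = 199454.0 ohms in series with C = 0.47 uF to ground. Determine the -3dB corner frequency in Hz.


Cutoff frequency of a first-order RC filter:
fc = 1 / (2 * pi * R * C)
C = 0.47 uF = 4.7e-07 F
fc = 1 / (2 * pi * 199454.0 * 4.7e-07)
   = 1 / 0.58900702786135
   = 1.697773 Hz

1.697773 Hz


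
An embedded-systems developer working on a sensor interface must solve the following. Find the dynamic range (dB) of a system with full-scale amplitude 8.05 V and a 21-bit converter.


Dynamic range from full-scale to LSB:
V_min = V_max / 2^bits = 8.05 / 2^21
DR = 20 * log10(V_max / V_min)
   = 20 * log10(2^21)
   = 20 * 21 * log10(2)
   = 126.43 dB

126.43 dB


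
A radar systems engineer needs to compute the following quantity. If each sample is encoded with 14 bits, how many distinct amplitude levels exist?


Number of quantization levels = 2^N
= 2^14
= 16384

16384


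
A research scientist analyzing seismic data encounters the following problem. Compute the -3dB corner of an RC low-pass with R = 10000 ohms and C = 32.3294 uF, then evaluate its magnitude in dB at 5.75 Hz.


Step 1 — cutoff frequency:
fc = 1 / (2*pi*R*C)
C = 32.3294 uF = 3.23294e-05 F
fc = 1 / (2*pi*10000*3.23294e-05)
   = 0.492292 Hz

Step 2 — magnitude at f = 5.75 Hz:
|H(f)| = 1 / sqrt(1 + (f/fc)^2)
f/fc = 5.75 / 0.492292 = 11.68006
|H| = 1 / sqrt(1 + 136.423802) = 0.0853039
|H|_dB = 20*log10(0.0853039) = -21.38 dB

fc = 0.492292 Hz; |H(5.75 Hz)| = -21.38 dB
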